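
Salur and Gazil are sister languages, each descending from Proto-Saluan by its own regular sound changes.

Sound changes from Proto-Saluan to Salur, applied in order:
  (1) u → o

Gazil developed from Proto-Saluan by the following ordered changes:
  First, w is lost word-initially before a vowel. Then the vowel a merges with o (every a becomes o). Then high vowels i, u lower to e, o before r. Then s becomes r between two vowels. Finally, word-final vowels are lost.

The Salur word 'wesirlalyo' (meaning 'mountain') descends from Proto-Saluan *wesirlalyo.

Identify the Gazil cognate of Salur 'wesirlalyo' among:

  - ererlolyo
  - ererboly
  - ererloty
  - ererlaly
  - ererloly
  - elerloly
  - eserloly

ererloly

Gazil: *wesirlalyo > esirlalyo > esirlolyo > eserlolyo > ererlolyo > ererloly  (by glide loss, vowel merger, pre-rhotic lowering, rhotacism, apocope)
The other candidates each miss or misapply at least one Gazil change.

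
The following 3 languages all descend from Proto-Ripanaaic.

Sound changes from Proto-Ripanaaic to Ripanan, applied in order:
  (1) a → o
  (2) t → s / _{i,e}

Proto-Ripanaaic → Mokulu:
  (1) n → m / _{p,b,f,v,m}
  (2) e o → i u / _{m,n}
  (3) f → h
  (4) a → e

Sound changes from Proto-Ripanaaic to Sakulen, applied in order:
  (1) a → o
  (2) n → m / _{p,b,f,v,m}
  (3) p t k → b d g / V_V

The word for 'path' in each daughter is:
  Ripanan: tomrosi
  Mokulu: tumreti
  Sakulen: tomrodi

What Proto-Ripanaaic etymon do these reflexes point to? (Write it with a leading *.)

*tomrati

Position 2: Ripanan has o, Mokulu has u, Sakulen has o. Taking the neighbouring segments as reconstructed: Ripanan o could go back to *a or *o; Mokulu u could go back to *o or *u; Sakulen o could go back to *a or *o — the one source consistent with every daughter is *o.
Position 6: Ripanan has s, Mokulu has t, Sakulen has d. Mokulu preserves t here (none of its changes turn any other segment into t), so the proto-segment is *t.
Verify the candidate proto-form against each daughter:
Ripanan: *tomrati
  tomrati → tomroti   [vowel merger]
  tomroti → tomrosi   [palatalisation]
  giving Ripanan tomrosi.
Mokulu: *tomrati
  tomrati (rule 1 does not apply)
  tomrati → tumrati   [pre-nasal raising]
  tumrati (rule 3 does not apply)
  tumrati → tumreti   [vowel merger]
  giving Mokulu tumreti.
Sakulen: *tomrati
  tomrati → tomroti   [vowel merger]
  tomroti (rule 2 does not apply)
  tomroti → tomrodi   [intervocalic voicing]
  giving Sakulen tomrodi.
Only *tomrati yields all of Ripanan tomrosi, Mokulu tumreti, Sakulen tomrodi.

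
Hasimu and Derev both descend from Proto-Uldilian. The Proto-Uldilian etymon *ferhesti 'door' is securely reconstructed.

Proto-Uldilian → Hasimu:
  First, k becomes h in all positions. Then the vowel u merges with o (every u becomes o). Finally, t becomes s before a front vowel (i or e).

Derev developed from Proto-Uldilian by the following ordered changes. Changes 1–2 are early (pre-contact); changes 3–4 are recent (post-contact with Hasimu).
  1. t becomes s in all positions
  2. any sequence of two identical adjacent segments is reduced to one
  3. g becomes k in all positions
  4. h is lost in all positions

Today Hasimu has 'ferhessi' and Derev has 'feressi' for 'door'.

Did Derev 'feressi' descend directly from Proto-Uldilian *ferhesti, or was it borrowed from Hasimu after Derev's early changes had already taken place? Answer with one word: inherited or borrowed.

If inherited, *ferhesti would pass through all of Derev's changes:
Derev: start from *ferhesti.
  rule 1 (unconditioned shift): ferhesti → ferhessi
  rule 2 (degemination): ferhessi → ferhesi
  rule 3: no change — ferhesi
  rule 4 (h-loss): ferhesi → feresi
  ⇒ Derev feresi
If borrowed from Hasimu 'ferhessi' after the early changes, it would undergo only the recent ones:
  rule 3 (unconditioned shift): no change (ferhessi)
  rule 4 (h-loss): ferhessi → feressi
  ⇒ as a loan: feressi
Derev 'feressi' matches the loan outcome 'feressi', not the inherited 'feresi' — it skipped the early Derev changes, so it was borrowed from Hasimu.

borrowed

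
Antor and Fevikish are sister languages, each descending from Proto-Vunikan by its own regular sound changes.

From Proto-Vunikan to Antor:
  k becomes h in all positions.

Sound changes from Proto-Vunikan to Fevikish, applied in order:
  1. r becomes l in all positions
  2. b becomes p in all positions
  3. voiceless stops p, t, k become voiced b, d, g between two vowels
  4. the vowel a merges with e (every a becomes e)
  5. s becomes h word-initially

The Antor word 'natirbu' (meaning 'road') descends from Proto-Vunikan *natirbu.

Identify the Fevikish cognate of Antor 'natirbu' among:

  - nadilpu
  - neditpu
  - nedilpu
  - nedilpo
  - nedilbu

nedilpu

Fevikish: *natirbu
  natirbu → natilbu   [unconditioned shift]
  natilbu → natilpu   [unconditioned shift]
  natilpu → nadilpu   [intervocalic voicing]
  nadilpu → nedilpu   [vowel merger]
  nedilpu (rule 5 does not apply)
  giving Fevikish nedilpu.
Only 'nedilpu' matches the regular Fevikish development of *natirbu.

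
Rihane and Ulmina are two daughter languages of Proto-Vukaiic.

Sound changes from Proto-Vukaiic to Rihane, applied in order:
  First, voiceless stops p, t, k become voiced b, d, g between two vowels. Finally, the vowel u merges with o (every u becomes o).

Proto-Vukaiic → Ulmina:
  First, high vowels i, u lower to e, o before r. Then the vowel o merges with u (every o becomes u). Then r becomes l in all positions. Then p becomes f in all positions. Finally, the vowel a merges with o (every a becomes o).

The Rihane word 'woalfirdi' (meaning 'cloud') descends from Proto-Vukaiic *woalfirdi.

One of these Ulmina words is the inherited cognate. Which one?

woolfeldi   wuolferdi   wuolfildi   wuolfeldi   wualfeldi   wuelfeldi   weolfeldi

wuolfeldi

Ulmina: *woalfirdi
  woalfirdi → woalferdi   [pre-rhotic lowering]
  woalferdi → wualferdi   [vowel merger]
  wualferdi → wualfeldi   [unconditioned shift]
  wualfeldi (rule 4 does not apply)
  wualfeldi → wuolfeldi   [vowel merger]
  giving Ulmina wuolfeldi.
The other candidates each miss or misapply at least one Ulmina change.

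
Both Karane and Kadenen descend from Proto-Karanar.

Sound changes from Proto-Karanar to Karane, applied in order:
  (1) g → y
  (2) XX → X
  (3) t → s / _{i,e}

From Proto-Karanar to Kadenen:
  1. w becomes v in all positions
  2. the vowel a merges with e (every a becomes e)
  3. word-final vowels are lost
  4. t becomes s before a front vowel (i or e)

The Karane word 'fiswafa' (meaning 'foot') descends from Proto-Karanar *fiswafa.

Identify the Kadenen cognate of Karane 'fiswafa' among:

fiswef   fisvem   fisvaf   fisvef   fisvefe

Kadenen: *fiswafa > fisvafa > fisvefe > fisvef  (by unconditioned shift, vowel merger, apocope)
Among the options, 'fisvef' alone shows every Kadenen change applied in order.

fisvef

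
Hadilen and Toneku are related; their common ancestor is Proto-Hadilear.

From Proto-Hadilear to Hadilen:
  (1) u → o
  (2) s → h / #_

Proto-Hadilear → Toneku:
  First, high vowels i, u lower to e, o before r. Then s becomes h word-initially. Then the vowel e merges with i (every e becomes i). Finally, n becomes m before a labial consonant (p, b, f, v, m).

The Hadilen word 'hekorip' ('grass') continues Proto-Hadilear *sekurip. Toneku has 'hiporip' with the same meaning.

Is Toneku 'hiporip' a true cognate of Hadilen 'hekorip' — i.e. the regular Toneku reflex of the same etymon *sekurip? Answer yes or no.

no

Derive the expected Toneku reflex of *sekurip:
Toneku: start from *sekurip.
  rule 1 (pre-rhotic lowering): sekurip → sekorip
  rule 2 (debuccalisation): sekorip → hekorip
  rule 3 (vowel merger): hekorip → hikorip
  rule 4: no change — hikorip
  ⇒ Toneku hikorip
The regular Toneku reflex would be 'hikorip', but the attested form is 'hiporip'. The correspondence is irregular, so they are not cognates (the Toneku form has a different source).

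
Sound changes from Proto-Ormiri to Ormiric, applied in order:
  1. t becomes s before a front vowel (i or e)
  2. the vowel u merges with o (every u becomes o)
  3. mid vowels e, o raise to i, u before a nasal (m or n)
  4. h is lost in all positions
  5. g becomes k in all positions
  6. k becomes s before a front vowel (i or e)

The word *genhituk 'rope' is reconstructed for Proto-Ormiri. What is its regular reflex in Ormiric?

Ormiric: start from *genhituk.
  rule 1: no change — genhituk
  rule 2 (vowel merger): genhituk → genhitok
  rule 3 (pre-nasal raising): genhitok → ginhitok
  rule 4 (h-loss): ginhitok → ginitok
  rule 5 (unconditioned shift): ginitok → kinitok
  rule 6 (palatalisation): kinitok → sinitok
  ⇒ Ormiric sinitok

sinitok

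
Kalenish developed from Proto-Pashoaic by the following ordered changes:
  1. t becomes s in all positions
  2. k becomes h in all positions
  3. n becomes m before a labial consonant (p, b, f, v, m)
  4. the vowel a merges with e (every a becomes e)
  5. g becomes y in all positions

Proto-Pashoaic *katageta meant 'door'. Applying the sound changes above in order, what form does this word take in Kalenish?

Kalenish: *katageta > kasagesa > hasagesa > hesegese > heseyese  (by unconditioned shift, unconditioned shift, vowel merger, unconditioned shift)

heseyese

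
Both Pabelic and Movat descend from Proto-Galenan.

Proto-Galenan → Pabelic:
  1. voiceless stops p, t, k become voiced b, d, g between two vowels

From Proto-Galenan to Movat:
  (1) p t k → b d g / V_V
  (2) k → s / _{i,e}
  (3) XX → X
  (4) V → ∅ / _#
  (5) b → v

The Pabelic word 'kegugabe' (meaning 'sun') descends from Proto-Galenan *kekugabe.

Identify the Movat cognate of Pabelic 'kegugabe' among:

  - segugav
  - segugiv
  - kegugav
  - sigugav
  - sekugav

Movat: *kekugabe
  kekugabe → kegugabe   [intervocalic voicing]
  kegugabe → segugabe   [palatalisation]
  segugabe (rule 3 does not apply)
  segugabe → segugab   [apocope]
  segugab → segugav   [unconditioned shift]
  giving Movat segugav.
Among the options, 'segugav' alone shows every Movat change applied in order.

segugav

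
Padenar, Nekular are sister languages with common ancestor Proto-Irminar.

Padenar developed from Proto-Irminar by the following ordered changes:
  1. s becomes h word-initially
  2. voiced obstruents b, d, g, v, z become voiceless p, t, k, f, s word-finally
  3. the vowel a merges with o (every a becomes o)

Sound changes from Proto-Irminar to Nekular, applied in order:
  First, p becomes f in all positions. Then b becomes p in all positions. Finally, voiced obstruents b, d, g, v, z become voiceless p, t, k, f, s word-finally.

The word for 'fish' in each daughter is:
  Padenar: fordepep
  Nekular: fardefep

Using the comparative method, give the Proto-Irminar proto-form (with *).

Position 8: Padenar has p, Nekular has p. In Nekular, p can only continue *b, so the proto-segment is *b.
Position 6: Padenar has p, Nekular has f. Taking the neighbouring segments as reconstructed: Padenar p can only go back to *p; Nekular f could go back to *p or *f — the one source consistent with every daughter is *p.
This points to *fardepeb. Verify forward in each daughter:
Padenar: *fardepeb
  fardepeb (rule 1 does not apply)
  fardepeb → fardepep   [final devoicing]
  fardepep → fordepep   [vowel merger]
  giving Padenar fordepep.
Nekular: *fardepeb > fardefeb > fardefep  (by unconditioned shift, unconditioned shift)
No other proto-form is consistent with every reflex, so the reconstruction is *fardepeb.

*fardepeb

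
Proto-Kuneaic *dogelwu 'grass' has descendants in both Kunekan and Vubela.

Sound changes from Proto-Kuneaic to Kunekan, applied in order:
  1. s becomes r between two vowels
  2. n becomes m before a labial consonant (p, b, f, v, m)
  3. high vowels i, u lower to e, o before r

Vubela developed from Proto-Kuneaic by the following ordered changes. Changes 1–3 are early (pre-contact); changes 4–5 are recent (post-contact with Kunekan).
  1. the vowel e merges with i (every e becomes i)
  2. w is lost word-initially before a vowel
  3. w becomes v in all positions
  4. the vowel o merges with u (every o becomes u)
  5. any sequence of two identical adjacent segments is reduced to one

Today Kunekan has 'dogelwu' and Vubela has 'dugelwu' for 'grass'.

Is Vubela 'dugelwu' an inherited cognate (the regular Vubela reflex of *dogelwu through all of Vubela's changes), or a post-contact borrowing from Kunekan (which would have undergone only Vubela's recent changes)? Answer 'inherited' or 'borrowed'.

If inherited, *dogelwu would pass through all of Vubela's changes:
Vubela: *dogelwu
  dogelwu → dogilwu   [vowel merger]
  dogilwu (rule 2 does not apply)
  dogilwu → dogilvu   [unconditioned shift]
  dogilvu → dugilvu   [vowel merger]
  dugilvu (rule 5 does not apply)
  giving Vubela dugilvu.
If borrowed from Kunekan 'dogelwu' after the early changes, it would undergo only the recent ones:
  rule 4 (vowel merger): dogelwu → dugelwu
  rule 5 (degemination): no change (dugelwu)
  ⇒ as a loan: dugelwu
Vubela 'dugelwu' matches the loan outcome 'dugelwu', not the inherited 'dugilvu' — it skipped the early Vubela changes, so it was borrowed from Kunekan.

borrowed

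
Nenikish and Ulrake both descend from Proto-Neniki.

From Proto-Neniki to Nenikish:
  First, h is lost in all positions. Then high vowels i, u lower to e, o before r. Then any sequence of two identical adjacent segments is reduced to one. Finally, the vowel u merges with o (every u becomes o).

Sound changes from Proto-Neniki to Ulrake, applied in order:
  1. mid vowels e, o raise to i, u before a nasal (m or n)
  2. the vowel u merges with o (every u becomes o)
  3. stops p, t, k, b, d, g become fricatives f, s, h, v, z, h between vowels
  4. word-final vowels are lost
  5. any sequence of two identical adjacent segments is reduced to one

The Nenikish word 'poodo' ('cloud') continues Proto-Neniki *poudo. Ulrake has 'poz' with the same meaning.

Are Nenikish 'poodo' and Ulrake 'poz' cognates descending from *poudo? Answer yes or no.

yes

Derive the expected Ulrake reflex of *poudo:
Ulrake: start from *poudo.
  rule 1: no change — poudo
  rule 2 (vowel merger): poudo → poodo
  rule 3 (intervocalic lenition): poodo → poozo
  rule 4 (apocope): poozo → pooz
  rule 5 (degemination): pooz → poz
  ⇒ Ulrake poz
Ulrake 'poz' matches the regular reflex exactly, so the pair is cognate.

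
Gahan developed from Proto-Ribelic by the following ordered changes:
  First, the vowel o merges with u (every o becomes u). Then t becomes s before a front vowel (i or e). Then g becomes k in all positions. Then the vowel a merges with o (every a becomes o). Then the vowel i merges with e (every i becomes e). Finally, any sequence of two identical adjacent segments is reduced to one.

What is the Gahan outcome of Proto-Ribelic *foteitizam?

Gahan: start from *foteitizam.
  rule 1 (vowel merger): foteitizam → futeitizam
  rule 2 (palatalisation): futeitizam → fuseisizam
  rule 3: no change — fuseisizam
  rule 4 (vowel merger): fuseisizam → fuseisizom
  rule 5 (vowel merger): fuseisizom → fuseesezom
  rule 6 (degemination): fuseesezom → fusesezom
  ⇒ Gahan fusesezom

fusesezom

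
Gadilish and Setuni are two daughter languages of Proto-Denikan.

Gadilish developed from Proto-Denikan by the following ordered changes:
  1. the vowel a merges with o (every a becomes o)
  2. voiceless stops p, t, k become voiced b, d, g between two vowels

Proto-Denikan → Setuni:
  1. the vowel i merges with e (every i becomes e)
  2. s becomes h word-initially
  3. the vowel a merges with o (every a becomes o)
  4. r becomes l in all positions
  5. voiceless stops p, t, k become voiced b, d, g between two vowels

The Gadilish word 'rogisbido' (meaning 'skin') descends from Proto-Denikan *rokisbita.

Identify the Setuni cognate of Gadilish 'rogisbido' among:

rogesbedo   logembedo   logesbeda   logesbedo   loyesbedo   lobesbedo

logesbedo

Setuni: *rokisbita
  rokisbita → rokesbeta   [vowel merger]
  rokesbeta (rule 2 does not apply)
  rokesbeta → rokesbeto   [vowel merger]
  rokesbeto → lokesbeto   [unconditioned shift]
  lokesbeto → logesbedo   [intervocalic voicing]
  giving Setuni logesbedo.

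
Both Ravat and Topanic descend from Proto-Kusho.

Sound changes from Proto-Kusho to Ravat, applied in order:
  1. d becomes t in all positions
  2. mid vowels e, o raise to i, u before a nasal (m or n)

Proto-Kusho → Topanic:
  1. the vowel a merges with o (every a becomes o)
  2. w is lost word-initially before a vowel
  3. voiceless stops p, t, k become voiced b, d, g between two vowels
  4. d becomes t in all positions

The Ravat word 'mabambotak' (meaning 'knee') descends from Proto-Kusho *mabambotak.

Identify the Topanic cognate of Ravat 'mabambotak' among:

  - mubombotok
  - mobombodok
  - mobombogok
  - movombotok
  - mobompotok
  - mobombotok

mobombotok

Topanic: *mabambotak > mobombotok > mobombodok > mobombotok  (by vowel merger, intervocalic voicing, unconditioned shift)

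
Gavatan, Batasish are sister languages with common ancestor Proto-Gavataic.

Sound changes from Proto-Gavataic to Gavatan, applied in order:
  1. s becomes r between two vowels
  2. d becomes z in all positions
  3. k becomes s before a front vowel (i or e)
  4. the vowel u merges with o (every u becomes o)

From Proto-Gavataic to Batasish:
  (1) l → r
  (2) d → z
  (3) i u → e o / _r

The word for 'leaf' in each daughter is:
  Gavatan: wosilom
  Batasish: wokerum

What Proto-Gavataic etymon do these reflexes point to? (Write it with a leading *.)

*wokilum

Position 6: Gavatan has o, Batasish has u. Batasish preserves u here (none of its changes turn any other segment into u), so the proto-segment is *u.
Position 5: Gavatan has l, Batasish has r. Gavatan preserves l here (none of its changes turn any other segment into l), so the proto-segment is *l.
This points to *wokilum. Verify forward in each daughter:
Gavatan: *wokilum > wosilum > wosilom  (by palatalisation, vowel merger)
Batasish: start from *wokilum.
  rule 1 (unconditioned shift): wokilum → wokirum
  rule 2: no change — wokirum
  rule 3 (pre-rhotic lowering): wokirum → wokerum
  ⇒ Batasish wokerum
*wokilum is the unique common source.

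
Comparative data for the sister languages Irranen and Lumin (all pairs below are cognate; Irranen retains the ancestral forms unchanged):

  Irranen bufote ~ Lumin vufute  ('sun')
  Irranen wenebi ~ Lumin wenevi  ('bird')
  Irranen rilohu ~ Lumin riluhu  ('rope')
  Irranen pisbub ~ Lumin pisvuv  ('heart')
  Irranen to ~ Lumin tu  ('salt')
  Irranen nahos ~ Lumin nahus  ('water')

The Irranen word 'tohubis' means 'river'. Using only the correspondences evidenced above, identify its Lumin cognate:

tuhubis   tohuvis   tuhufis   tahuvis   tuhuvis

tuhuvis

bufote ~ vufute, rilohu ~ riluhu — Irranen o corresponds to Lumin u after a consonant, before a consonant other than r, m, n, p, b, f, v.
wenebi ~ wenevi — Irranen b corresponds to Lumin v between vowels (before a front vowel).
Applying these to Irranen 'tohubis':
  tohubis → tuhubis   (o→u after a consonant, before a consonant other than r, m, n, p, b, f, v)
  tuhubis → tuhuvis   (b→v between vowels (before a front vowel))
So the Lumin cognate is 'tuhuvis'.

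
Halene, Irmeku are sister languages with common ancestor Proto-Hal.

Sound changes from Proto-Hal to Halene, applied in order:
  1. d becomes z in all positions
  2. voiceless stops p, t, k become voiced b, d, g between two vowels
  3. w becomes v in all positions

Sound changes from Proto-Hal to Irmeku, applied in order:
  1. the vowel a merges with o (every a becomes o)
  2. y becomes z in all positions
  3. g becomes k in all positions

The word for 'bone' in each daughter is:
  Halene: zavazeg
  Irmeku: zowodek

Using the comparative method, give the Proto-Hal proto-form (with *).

Position 5: Halene has z, Irmeku has d. Irmeku preserves d here (none of its changes turn any other segment into d), so the proto-segment is *d.
Position 4: Halene has a, Irmeku has o. Halene preserves a here (none of its changes turn any other segment into a), so the proto-segment is *a.
Continuing position by position gives *zawadeg; check it forward:
Halene: *zawadeg
  zawadeg → zawazeg   [unconditioned shift]
  zawazeg (rule 2 does not apply)
  zawazeg → zavazeg   [unconditioned shift]
  giving Halene zavazeg.
Irmeku: *zawadeg
  zawadeg → zowodeg   [vowel merger]
  zowodeg (rule 2 does not apply)
  zowodeg → zowodek   [unconditioned shift]
  giving Irmeku zowodek.
Only *zawadeg yields all of Halene zavazeg, Irmeku zowodek.

*zawadeg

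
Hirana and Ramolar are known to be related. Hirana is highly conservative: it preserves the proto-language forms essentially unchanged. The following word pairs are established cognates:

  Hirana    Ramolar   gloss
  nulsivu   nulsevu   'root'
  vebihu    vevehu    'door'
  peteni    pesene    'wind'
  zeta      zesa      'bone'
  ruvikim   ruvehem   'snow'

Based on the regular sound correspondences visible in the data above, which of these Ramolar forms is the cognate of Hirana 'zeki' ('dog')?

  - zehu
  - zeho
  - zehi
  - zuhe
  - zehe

zehe

ruvikim ~ ruvehem — Hirana k corresponds to Ramolar h between vowels (before a front vowel).
peteni ~ pesene — Hirana i corresponds to Ramolar e word-finally.
Applying these to Hirana 'zeki':
  zeki → zehi   (k→h between vowels (before a front vowel))
  zehi → zehe   (i→e word-finally)
So the Ramolar cognate is 'zehe'.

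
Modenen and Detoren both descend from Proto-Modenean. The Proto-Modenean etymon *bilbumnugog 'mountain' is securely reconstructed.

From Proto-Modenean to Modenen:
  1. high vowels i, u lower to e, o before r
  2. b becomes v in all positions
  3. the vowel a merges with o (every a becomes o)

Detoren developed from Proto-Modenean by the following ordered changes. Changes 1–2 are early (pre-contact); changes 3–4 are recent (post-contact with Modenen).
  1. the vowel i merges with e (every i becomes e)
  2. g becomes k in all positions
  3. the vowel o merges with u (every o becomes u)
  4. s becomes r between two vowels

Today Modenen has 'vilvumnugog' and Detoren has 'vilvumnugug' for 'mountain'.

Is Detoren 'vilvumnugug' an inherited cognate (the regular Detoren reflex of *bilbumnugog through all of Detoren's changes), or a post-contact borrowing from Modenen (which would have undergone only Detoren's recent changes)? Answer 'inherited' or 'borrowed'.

If inherited, *bilbumnugog would pass through all of Detoren's changes:
Detoren: start from *bilbumnugog.
  rule 1 (vowel merger): bilbumnugog → belbumnugog
  rule 2 (unconditioned shift): belbumnugog → belbumnukok
  rule 3 (vowel merger): belbumnukok → belbumnukuk
  rule 4: no change — belbumnukuk
  ⇒ Detoren belbumnukuk
If borrowed from Modenen 'vilvumnugog' after the early changes, it would undergo only the recent ones:
  rule 3 (vowel merger): vilvumnugog → vilvumnugug
  rule 4 (rhotacism): no change (vilvumnugug)
  ⇒ as a loan: vilvumnugug
Detoren 'vilvumnugug' matches the loan outcome 'vilvumnugug', not the inherited 'belbumnukuk' — it skipped the early Detoren changes, so it was borrowed from Modenen.

borrowed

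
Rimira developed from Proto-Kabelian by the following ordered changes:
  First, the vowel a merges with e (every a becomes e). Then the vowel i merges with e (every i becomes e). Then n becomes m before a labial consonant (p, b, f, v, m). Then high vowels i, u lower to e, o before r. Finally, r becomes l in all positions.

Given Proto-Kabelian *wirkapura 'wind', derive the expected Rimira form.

Rimira: start from *wirkapura.
  rule 1 (vowel merger): wirkapura → wirkepure
  rule 2 (vowel merger): wirkepure → werkepure
  rule 3: no change — werkepure
  rule 4 (pre-rhotic lowering): werkepure → werkepore
  rule 5 (unconditioned shift): werkepore → welkepole
  ⇒ Rimira welkepole

welkepole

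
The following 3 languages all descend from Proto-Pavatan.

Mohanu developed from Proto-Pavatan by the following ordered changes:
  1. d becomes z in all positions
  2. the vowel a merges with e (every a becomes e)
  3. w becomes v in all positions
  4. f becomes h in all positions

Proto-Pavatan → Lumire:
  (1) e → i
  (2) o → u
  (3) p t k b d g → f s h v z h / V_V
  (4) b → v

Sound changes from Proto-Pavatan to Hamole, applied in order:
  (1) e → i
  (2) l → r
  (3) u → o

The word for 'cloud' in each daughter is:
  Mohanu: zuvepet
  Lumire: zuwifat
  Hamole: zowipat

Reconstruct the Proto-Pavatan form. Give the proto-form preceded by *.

Position 4: Mohanu has e, Lumire has i, Hamole has i. Taking the neighbouring segments as reconstructed: Mohanu e could go back to *a or *e; Lumire i could go back to *e or *i; Hamole i could go back to *e or *i — the one source consistent with every daughter is *e.
Position 5: Mohanu has p, Lumire has f, Hamole has p. Mohanu preserves p here (none of its changes turn any other segment into p), so the proto-segment is *p.
Continuing position by position gives *zuwepat; check it forward:
Mohanu: start from *zuwepat.
  rule 1: no change — zuwepat
  rule 2 (vowel merger): zuwepat → zuwepet
  rule 3 (unconditioned shift): zuwepet → zuvepet
  rule 4: no change — zuvepet
  ⇒ Mohanu zuvepet
Lumire: start from *zuwepat.
  rule 1 (vowel merger): zuwepat → zuwipat
  rule 2: no change — zuwipat
  rule 3 (intervocalic lenition): zuwipat → zuwifat
  rule 4: no change — zuwifat
  ⇒ Lumire zuwifat
Hamole: start from *zuwepat.
  rule 1 (vowel merger): zuwepat → zuwipat
  rule 2: no change — zuwipat
  rule 3 (vowel merger): zuwipat → zowipat
  ⇒ Hamole zowipat
*zuwepat is the unique common source.

*zuwepat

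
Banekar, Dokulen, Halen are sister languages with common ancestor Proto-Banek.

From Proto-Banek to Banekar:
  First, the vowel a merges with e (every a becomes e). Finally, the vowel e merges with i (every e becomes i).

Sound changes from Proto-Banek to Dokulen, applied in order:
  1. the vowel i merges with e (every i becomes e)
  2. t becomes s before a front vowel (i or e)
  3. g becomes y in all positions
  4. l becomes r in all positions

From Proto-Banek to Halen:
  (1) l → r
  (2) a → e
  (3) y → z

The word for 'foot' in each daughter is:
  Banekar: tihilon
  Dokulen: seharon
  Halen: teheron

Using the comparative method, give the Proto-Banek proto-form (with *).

Position 2: Banekar has i, Dokulen has e, Halen has e. Taking the neighbouring segments as reconstructed: Banekar i could go back to *a or *e or *i; Dokulen e could go back to *e or *i; Halen e could go back to *a or *e — the one source consistent with every daughter is *e.
Position 5: Banekar has l, Dokulen has r, Halen has r. Banekar preserves l here (none of its changes turn any other segment into l), so the proto-segment is *l.
Continuing position by position gives *tehalon; check it forward:
Banekar: *tehalon
  tehalon → tehelon   [vowel merger]
  tehelon → tihilon   [vowel merger]
  giving Banekar tihilon.
Dokulen: start from *tehalon.
  rule 1: no change — tehalon
  rule 2 (palatalisation): tehalon → sehalon
  rule 3: no change — sehalon
  rule 4 (unconditioned shift): sehalon → seharon
  ⇒ Dokulen seharon
Halen: start from *tehalon.
  rule 1 (unconditioned shift): tehalon → teharon
  rule 2 (vowel merger): teharon → teheron
  rule 3: no change — teheron
  ⇒ Halen teheron
Only *tehalon yields all of Banekar tihilon, Dokulen seharon, Halen teheron.

*tehalon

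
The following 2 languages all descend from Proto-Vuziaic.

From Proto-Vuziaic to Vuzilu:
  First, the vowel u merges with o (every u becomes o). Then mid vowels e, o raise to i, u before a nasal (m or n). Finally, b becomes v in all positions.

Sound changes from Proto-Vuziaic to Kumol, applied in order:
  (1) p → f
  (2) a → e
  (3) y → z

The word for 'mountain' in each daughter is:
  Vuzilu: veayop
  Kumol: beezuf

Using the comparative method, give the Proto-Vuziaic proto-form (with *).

*beayup

Position 1: Vuzilu has v, Kumol has b. Kumol preserves b here (none of its changes turn any other segment into b), so the proto-segment is *b.
Position 3: Vuzilu has a, Kumol has e. Vuzilu preserves a here (none of its changes turn any other segment into a), so the proto-segment is *a.
Verify the candidate proto-form against each daughter:
Vuzilu: *beayup > beayop > veayop  (by vowel merger, unconditioned shift)
Kumol: *beayup > beayuf > beeyuf > beezuf  (by unconditioned shift, vowel merger, unconditioned shift)
Only *beayup yields all of Vuzilu veayop, Kumol beezuf.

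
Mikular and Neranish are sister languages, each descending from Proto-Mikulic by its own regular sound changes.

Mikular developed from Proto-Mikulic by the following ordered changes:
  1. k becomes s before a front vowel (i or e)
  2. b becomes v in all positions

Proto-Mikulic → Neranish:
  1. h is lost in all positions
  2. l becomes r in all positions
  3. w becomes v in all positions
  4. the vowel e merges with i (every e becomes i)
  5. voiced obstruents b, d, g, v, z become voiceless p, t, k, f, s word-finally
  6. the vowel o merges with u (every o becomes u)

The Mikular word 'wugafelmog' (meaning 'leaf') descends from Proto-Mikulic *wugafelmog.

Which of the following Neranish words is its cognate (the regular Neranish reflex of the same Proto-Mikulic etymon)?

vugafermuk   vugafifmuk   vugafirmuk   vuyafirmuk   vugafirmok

vugafirmuk

Neranish: *wugafelmog
  wugafelmog (rule 1 does not apply)
  wugafelmog → wugafermog   [unconditioned shift]
  wugafermog → vugafermog   [unconditioned shift]
  vugafermog → vugafirmog   [vowel merger]
  vugafirmog → vugafirmok   [final devoicing]
  vugafirmok → vugafirmuk   [vowel merger]
  giving Neranish vugafirmuk.
Among the options, 'vugafirmuk' alone shows every Neranish change applied in order.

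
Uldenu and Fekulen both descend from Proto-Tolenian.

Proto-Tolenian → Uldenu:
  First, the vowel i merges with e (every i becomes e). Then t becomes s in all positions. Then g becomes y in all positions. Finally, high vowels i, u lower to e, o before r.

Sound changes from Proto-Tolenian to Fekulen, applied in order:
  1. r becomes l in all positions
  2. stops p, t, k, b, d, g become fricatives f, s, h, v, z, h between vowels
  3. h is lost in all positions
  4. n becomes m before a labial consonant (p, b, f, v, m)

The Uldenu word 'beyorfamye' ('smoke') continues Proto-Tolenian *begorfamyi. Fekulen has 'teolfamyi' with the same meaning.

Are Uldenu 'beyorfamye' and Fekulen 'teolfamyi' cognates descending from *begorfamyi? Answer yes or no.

no

Derive the expected Fekulen reflex of *begorfamyi:
Fekulen: start from *begorfamyi.
  rule 1 (unconditioned shift): begorfamyi → begolfamyi
  rule 2 (intervocalic lenition): begolfamyi → beholfamyi
  rule 3 (h-loss): beholfamyi → beolfamyi
  rule 4: no change — beolfamyi
  ⇒ Fekulen beolfamyi
The regular Fekulen reflex would be 'beolfamyi', but the attested form is 'teolfamyi'. The correspondence is irregular, so they are not cognates (the Fekulen form has a different source).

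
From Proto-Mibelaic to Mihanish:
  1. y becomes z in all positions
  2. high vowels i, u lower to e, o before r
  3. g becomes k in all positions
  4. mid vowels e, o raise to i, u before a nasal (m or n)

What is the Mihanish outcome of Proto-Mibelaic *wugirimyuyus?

wukerimzuzus

Mihanish: *wugirimyuyus > wugirimzuzus > wugerimzuzus > wukerimzuzus  (by unconditioned shift, pre-rhotic lowering, unconditioned shift)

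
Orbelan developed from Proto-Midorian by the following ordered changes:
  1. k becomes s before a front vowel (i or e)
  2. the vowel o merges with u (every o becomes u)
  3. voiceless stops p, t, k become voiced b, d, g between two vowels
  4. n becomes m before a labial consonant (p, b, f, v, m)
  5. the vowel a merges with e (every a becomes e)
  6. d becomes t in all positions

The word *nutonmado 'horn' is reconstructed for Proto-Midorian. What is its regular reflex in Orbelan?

nutummetu

Orbelan: *nutonmado
  nutonmado (rule 1 does not apply)
  nutonmado → nutunmadu   [vowel merger]
  nutunmadu → nudunmadu   [intervocalic voicing]
  nudunmadu → nudummadu   [nasal place assimilation]
  nudummadu → nudummedu   [vowel merger]
  nudummedu → nutummetu   [unconditioned shift]
  giving Orbelan nutummetu.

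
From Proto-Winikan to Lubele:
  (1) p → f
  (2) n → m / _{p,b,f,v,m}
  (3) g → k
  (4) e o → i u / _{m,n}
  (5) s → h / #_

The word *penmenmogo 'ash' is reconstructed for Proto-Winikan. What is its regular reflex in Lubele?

Lubele: *penmenmogo
  penmenmogo → fenmenmogo   [unconditioned shift]
  fenmenmogo → femmemmogo   [nasal place assimilation]
  femmemmogo → femmemmoko   [unconditioned shift]
  femmemmoko → fimmimmoko   [pre-nasal raising]
  fimmimmoko (rule 5 does not apply)
  giving Lubele fimmimmoko.

fimmimmoko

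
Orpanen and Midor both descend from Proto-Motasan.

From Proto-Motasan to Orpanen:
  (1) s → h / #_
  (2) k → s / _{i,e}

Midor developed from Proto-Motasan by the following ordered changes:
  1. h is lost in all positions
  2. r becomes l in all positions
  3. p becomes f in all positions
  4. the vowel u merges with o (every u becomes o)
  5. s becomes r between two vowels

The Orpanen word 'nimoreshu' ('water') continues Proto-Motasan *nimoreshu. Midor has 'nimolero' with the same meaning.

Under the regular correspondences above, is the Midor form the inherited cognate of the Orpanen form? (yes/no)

yes

Derive the expected Midor reflex of *nimoreshu:
Midor: *nimoreshu
  nimoreshu → nimoresu   [h-loss]
  nimoresu → nimolesu   [unconditioned shift]
  nimolesu (rule 3 does not apply)
  nimolesu → nimoleso   [vowel merger]
  nimoleso → nimolero   [rhotacism]
  giving Midor nimolero.
Midor 'nimolero' matches the regular reflex exactly, so the pair is cognate.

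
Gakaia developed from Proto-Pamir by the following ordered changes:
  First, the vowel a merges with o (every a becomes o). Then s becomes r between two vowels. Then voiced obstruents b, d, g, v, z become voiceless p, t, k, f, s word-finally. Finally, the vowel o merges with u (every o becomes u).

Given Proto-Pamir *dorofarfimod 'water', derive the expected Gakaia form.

Gakaia: start from *dorofarfimod.
  rule 1 (vowel merger): dorofarfimod → doroforfimod
  rule 2: no change — doroforfimod
  rule 3 (final devoicing): doroforfimod → doroforfimot
  rule 4 (vowel merger): doroforfimot → durufurfimut
  ⇒ Gakaia durufurfimut

durufurfimut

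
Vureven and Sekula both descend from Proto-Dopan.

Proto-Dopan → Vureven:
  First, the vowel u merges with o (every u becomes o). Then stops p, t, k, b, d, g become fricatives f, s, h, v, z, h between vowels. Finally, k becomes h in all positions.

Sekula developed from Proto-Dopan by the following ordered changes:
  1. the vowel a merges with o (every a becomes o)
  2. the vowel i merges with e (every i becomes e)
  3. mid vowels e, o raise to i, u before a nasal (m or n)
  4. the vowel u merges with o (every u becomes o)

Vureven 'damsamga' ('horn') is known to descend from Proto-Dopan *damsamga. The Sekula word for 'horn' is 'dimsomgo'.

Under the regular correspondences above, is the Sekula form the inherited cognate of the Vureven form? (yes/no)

Derive the expected Sekula reflex of *damsamga:
Sekula: *damsamga
  damsamga → domsomgo   [vowel merger]
  domsomgo (rule 2 does not apply)
  domsomgo → dumsumgo   [pre-nasal raising]
  dumsumgo → domsomgo   [vowel merger]
  giving Sekula domsomgo.
The regular Sekula reflex would be 'domsomgo', but the attested form is 'dimsomgo'. The correspondence is irregular, so they are not cognates (the Sekula form has a different source).

no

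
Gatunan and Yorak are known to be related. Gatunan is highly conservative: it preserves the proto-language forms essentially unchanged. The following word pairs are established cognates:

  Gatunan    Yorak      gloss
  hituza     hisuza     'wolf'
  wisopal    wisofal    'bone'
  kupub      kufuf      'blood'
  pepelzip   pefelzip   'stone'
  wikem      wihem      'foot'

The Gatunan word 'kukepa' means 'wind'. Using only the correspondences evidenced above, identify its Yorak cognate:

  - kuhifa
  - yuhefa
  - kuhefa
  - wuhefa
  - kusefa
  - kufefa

kuhefa

wikem ~ wihem — Gatunan k corresponds to Yorak h between vowels (before a front vowel).
wisopal ~ wisofal — Gatunan p corresponds to Yorak f between vowels (before a back vowel).
Applying these to Gatunan 'kukepa':
  kukepa → kuhepa   (k→h between vowels (before a front vowel))
  kuhepa → kuhefa   (p→f between vowels (before a back vowel))
So the Yorak cognate is 'kuhefa'.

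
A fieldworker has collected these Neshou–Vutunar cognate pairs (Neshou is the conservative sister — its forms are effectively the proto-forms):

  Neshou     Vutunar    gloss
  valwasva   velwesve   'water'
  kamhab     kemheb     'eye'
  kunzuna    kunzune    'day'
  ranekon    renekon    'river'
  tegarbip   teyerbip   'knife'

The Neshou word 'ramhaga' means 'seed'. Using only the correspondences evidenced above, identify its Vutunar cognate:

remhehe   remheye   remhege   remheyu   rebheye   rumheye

remheye

kamhab ~ kemheb — Neshou a corresponds to Vutunar e after a consonant, before a nasal.
valwasva ~ velwesve — Neshou a corresponds to Vutunar e after a consonant, before a consonant other than r, m, n, p, b, f, v.
tegarbip ~ teyerbip — Neshou g corresponds to Vutunar y between vowels (before a back vowel).
valwasva ~ velwesve, kunzuna ~ kunzune — Neshou a corresponds to Vutunar e word-finally.
Applying these to Neshou 'ramhaga':
  ramhaga → remhaga   (a→e after a consonant, before a nasal)
  remhaga → remhega   (a→e after a consonant, before a consonant other than r, m, n, p, b, f, v)
  remhega → remheya   (g→y between vowels (before a back vowel))
  remheya → remheye   (a→e word-finally)
So the Vutunar cognate is 'remheye'.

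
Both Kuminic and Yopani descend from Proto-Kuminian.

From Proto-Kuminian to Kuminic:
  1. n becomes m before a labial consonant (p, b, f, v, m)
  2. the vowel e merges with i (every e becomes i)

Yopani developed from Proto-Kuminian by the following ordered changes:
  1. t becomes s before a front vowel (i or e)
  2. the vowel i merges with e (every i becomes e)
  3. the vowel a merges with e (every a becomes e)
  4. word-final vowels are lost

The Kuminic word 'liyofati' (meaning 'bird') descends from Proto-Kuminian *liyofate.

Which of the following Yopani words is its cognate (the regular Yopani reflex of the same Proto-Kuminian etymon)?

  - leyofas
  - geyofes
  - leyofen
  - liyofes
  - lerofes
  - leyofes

Yopani: *liyofate
  liyofate → liyofase   [palatalisation]
  liyofase → leyofase   [vowel merger]
  leyofase → leyofese   [vowel merger]
  leyofese → leyofes   [apocope]
  giving Yopani leyofes.
Only 'leyofes' matches the regular Yopani development of *liyofate.

leyofes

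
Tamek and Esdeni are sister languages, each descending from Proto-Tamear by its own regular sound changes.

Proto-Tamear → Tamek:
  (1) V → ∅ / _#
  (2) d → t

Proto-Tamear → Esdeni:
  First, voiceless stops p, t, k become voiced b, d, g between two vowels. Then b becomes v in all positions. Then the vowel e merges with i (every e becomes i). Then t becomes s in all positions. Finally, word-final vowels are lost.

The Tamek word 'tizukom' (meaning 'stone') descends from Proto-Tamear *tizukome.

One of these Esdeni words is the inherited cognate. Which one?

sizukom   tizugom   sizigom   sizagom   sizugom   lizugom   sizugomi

Esdeni: *tizukome
  tizukome → tizugome   [intervocalic voicing]
  tizugome (rule 2 does not apply)
  tizugome → tizugomi   [vowel merger]
  tizugomi → sizugomi   [unconditioned shift]
  sizugomi → sizugom   [apocope]
  giving Esdeni sizugom.
Among the options, 'sizugom' alone shows every Esdeni change applied in order.

sizugom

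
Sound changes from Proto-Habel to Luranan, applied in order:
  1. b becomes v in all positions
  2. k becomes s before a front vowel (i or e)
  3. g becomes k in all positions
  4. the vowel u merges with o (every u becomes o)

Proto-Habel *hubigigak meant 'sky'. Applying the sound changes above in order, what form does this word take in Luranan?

Luranan: start from *hubigigak.
  rule 1 (unconditioned shift): hubigigak → huvigigak
  rule 2: no change — huvigigak
  rule 3 (unconditioned shift): huvigigak → huvikikak
  rule 4 (vowel merger): huvikikak → hovikikak
  ⇒ Luranan hovikikak

hovikikak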